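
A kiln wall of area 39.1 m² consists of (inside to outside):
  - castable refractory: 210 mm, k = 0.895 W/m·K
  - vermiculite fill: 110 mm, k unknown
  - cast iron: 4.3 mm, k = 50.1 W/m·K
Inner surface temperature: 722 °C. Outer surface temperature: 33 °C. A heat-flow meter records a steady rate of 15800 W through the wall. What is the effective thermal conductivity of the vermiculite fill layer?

Treating each layer as a thermal resistance in series:
R_castable refractory = L/(kA) = 0.21/(0.895×39.1) = 0.006001 K/W
R_cast iron = L/(kA) = 0.0043/(50.1×39.1) = 2.195×10^-6 K/W
Sum of known resistances R_other = 0.006003 K/W
Total R = ΔT/Q = 689/15800 = 0.04361 K/W
R_vermiculite fill = R_total − R_other = 0.0376 K/W
k = L/(R·A) = 0.11/(0.0376×39.1)

k ≈ 0.0748 W/(m·K)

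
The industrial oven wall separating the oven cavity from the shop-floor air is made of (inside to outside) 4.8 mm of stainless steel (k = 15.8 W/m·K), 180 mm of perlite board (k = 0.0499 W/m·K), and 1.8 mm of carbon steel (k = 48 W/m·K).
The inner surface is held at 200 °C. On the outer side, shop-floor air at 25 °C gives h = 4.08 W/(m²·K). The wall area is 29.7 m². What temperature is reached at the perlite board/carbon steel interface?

Thermal resistances in series:
R_stainless steel = L/(kA) = 0.0048/(15.8×29.7) = 1.023×10^-5 K/W
R_perlite board = L/(kA) = 0.18/(0.0499×29.7) = 0.1215 K/W
R_carbon steel = L/(kA) = 0.0018/(48×29.7) = 1.263×10^-6 K/W
R_outer film = 1/(h_o·A) = 1/(4.08×29.7) = 0.008252 K/W
R_total = 0.1297 K/W;  Q = ΔT/R_total = 175/0.1297 = 1349 W
T_interface = T_inner − Q·ΣR(inner→interface) = 200 − 1350×0.1215

T ≈ 36.1 °C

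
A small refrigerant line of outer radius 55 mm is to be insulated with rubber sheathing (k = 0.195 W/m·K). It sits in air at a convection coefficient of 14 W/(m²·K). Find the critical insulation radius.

r_cr ≈ 13.9 mm

For a cylinder r_cr = k/h = 0.195/14
r_cr = 13.9 mm; since the bare radius (55 mm) is above r_cr, any added insulation will reduce heat loss.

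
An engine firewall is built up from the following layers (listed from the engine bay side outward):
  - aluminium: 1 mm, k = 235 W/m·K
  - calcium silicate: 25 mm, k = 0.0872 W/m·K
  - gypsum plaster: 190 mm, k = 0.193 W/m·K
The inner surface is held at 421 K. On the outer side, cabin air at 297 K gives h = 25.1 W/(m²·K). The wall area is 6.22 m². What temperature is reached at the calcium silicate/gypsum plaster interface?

T ≈ 394 K

Model the wall as resistances in series:
R_aluminium = L/(kA) = 0.001/(235×6.22) = 6.841×10^-7 K/W
R_calcium silicate = L/(kA) = 0.025/(0.0872×6.22) = 0.04609 K/W
R_gypsum plaster = L/(kA) = 0.19/(0.193×6.22) = 0.1583 K/W
R_outer film = 1/(h_o·A) = 1/(25.1×6.22) = 0.006405 K/W
R_total = 0.2108 K/W;  Q = ΔT/R_total = 124/0.2108 = 588.3 W
T_interface = T_inner − Q·ΣR(inner→interface) = 421 − 588×0.04609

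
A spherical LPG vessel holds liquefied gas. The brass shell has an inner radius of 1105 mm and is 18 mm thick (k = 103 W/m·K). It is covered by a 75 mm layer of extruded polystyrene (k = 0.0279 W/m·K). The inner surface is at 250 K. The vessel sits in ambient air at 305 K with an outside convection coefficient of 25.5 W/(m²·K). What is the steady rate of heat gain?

Q ≈ 341 W

Spherical conduction: R = (1/r_in − 1/r_out)/(4πk) per layer; series-sum.
R_brass shell = (1/1.105 − 1/1.123)/(4π×103) = 1.121×10^-5 K/W
R_extruded polystyrene = (1/1.123 − 1/1.198)/(4π×0.0279) = 0.159 K/W
R_outer film = 1/(h·4πr_o²) = 1/(25.5×4π×1.198²) = 0.002174 K/W
R_total = 0.1612 K/W
Q = ΔT/R_total = 55/0.1612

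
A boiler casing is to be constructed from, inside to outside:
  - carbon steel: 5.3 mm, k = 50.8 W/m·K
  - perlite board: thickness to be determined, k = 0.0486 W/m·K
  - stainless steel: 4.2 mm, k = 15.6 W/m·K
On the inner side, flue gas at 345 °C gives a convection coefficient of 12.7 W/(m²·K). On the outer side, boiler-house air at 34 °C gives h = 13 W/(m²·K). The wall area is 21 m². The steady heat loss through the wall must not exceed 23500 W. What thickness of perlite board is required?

Model the wall as resistances in series:
R_inner film = 1/(h_i·A) = 1/(12.7×21) = 0.00375 K/W
R_carbon steel = L/(kA) = 0.0053/(50.8×21) = 4.968×10^-6 K/W
R_stainless steel = L/(kA) = 0.0042/(15.6×21) = 1.282×10^-5 K/W
R_outer film = 1/(h_o·A) = 1/(13×21) = 0.003663 K/W
Sum of the known resistances R_other = 0.00743 K/W
Required total resistance R_tot = ΔT/Q_allow = 311/23500 = 0.01323 K/W
R_perlite board = R_tot − R_other = 0.005804 K/W
L = R·k·A = 0.005804×0.0486×21

L ≈ 5.92 mm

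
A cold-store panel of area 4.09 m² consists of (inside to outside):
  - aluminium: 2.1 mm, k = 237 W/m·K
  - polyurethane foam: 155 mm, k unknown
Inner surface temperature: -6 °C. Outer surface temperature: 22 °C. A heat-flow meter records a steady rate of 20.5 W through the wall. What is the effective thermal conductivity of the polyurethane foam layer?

Treating each layer as a thermal resistance in series:
R_aluminium = L/(kA) = 0.0021/(237×4.09) = 2.166×10^-6 K/W
Sum of known resistances R_other = 2.166×10^-6 K/W
Total R = ΔT/Q = 28/20.5 = 1.366 K/W
R_polyurethane foam = R_total − R_other = 1.366 K/W
k = L/(R·A) = 0.155/(1.366×4.09)

k ≈ 0.0277 W/(m·K)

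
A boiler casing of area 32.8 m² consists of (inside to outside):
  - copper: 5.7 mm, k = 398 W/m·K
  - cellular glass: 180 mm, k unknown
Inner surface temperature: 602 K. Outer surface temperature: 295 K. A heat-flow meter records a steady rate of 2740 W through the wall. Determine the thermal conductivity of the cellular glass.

k ≈ 0.049 W/(m·K)

Using the resistance-network approach (series):
R_copper = L/(kA) = 0.0057/(398×32.8) = 4.366×10^-7 K/W
Sum of known resistances R_other = 4.366×10^-7 K/W
Total R = ΔT/Q = 307/2740 = 0.112 K/W
R_cellular glass = R_total − R_other = 0.112 K/W
k = L/(R·A) = 0.18/(0.112×32.8)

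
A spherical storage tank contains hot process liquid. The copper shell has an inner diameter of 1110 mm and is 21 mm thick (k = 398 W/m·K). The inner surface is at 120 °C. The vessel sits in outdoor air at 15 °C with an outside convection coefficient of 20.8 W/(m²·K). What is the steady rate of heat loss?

Radial (spherical) resistances in series:
R_copper shell = (1/0.555 − 1/0.576)/(4π×398) = 1.313×10^-5 K/W
R_outer film = 1/(h·4πr_o²) = 1/(20.8×4π×0.576²) = 0.01153 K/W
R_total = 0.01154 K/W
Q = ΔT/R_total = 105/0.01154

Q ≈ 9100 W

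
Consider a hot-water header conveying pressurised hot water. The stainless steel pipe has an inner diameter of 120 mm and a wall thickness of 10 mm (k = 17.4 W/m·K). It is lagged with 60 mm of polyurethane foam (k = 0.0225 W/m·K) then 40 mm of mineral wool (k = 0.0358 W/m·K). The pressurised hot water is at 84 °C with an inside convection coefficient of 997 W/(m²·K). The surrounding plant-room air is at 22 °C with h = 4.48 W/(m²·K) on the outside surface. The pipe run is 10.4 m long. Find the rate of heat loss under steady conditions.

Q ≈ 111 W

Per-layer cylindrical resistances, series-summed:
R_inner film = 1/(h_i·2πr₁L) = 1/(997×2π×0.06×10.4) = 2.558×10^-4 K/W
R_stainless steel pipe wall = ln(70/60)/(2π×17.4×10.4) = 1.356×10^-4 K/W
R_polyurethane foam = ln(130/70)/(2π×0.0225×10.4) = 0.421 K/W
R_mineral wool = ln(170/130)/(2π×0.0358×10.4) = 0.1147 K/W
R_outer film = 1/(h_o·2πr_oL) = 1/(4.48×2π×0.17×10.4) = 0.02009 K/W
R_total = 0.5562 K/W
Q = ΔT/R_total = 62/0.5562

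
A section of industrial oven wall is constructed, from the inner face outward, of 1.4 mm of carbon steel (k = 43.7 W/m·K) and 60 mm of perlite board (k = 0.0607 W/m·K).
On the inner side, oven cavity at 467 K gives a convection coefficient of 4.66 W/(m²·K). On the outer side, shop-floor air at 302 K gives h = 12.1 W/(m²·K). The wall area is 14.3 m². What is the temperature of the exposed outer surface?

T ≈ 313 K

Thermal resistances in series:
R_inner film = 1/(h_i·A) = 1/(4.66×14.3) = 0.01501 K/W
R_carbon steel = L/(kA) = 0.0014/(43.7×14.3) = 2.24×10^-6 K/W
R_perlite board = L/(kA) = 0.06/(0.0607×14.3) = 0.06912 K/W
R_outer film = 1/(h_o·A) = 1/(12.1×14.3) = 0.005779 K/W
R_total = 0.08991 K/W;  Q = ΔT/R_total = 165/0.08991 = 1835 W
T_interface = T_inner − Q·ΣR(inner→interface) = 467 − 1840×0.08413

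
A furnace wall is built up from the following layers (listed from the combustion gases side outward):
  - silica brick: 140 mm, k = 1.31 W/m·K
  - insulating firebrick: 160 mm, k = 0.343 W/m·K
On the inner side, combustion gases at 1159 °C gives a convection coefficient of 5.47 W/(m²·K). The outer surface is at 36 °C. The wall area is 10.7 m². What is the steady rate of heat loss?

Model the wall as resistances in series:
R_inner film = 1/(h_i·A) = 1/(5.47×10.7) = 0.01709 K/W
R_silica brick = L/(kA) = 0.14/(1.31×10.7) = 0.009988 K/W
R_insulating firebrick = L/(kA) = 0.16/(0.343×10.7) = 0.0436 K/W
R_total = 0.07067 K/W
Q = ΔT / R_total = 1123 / 0.07067

Q ≈ 15900 W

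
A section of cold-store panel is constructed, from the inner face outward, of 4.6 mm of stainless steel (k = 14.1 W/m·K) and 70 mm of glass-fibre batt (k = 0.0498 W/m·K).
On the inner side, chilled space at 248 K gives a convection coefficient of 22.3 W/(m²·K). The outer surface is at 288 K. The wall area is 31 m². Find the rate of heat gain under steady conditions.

Using the resistance-network approach (series):
R_inner film = 1/(h_i·A) = 1/(22.3×31) = 0.001447 K/W
R_stainless steel = L/(kA) = 0.0046/(14.1×31) = 1.052×10^-5 K/W
R_glass-fibre batt = L/(kA) = 0.07/(0.0498×31) = 0.04534 K/W
R_total = 0.0468 K/W
Q = ΔT / R_total = 40 / 0.0468

Q ≈ 855 W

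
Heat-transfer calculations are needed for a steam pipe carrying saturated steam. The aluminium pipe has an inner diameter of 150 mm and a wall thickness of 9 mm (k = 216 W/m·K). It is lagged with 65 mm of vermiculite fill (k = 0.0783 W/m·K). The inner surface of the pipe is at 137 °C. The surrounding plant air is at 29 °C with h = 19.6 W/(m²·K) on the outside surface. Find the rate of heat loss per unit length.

Per-layer cylindrical resistances, series-summed:
R_aluminium pipe wall = ln(84/75)/(2π×216×1) = 8.35×10^-5 K/W
R_vermiculite fill = ln(149/84)/(2π×0.0783×1) = 1.165 K/W
R_outer film = 1/(h_o·2πr_oL) = 1/(19.6×2π×0.149×1) = 0.0545 K/W
R_total = 1.22 K/W
Q = ΔT/R_total = 108/1.22

q′ ≈ 88.6 W/m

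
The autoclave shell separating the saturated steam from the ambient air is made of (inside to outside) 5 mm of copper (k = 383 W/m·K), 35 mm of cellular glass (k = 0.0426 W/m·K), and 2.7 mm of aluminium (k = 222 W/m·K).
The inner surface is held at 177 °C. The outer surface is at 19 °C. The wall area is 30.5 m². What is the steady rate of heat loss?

Series thermal resistances:
R_copper = L/(kA) = 0.005/(383×30.5) = 4.28×10^-7 K/W
R_cellular glass = L/(kA) = 0.035/(0.0426×30.5) = 0.02694 K/W
R_aluminium = L/(kA) = 0.0027/(222×30.5) = 3.988×10^-7 K/W
R_total = 0.02694 K/W
Q = ΔT / R_total = 158 / 0.02694

Q ≈ 5870 W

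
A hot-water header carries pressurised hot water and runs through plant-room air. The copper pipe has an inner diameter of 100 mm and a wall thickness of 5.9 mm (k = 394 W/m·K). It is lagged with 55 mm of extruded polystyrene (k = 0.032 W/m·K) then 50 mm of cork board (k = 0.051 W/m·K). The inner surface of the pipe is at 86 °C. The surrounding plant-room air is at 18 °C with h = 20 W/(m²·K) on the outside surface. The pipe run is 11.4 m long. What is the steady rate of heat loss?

Q ≈ 168 W

Cylindrical conduction, so R = ln(r₂/r₁)/(2πkL) per layer, in series:
R_copper pipe wall = ln(55.9/50)/(2π×394×11.4) = 3.952×10^-6 K/W
R_extruded polystyrene = ln(110.9/55.9)/(2π×0.032×11.4) = 0.2989 K/W
R_cork board = ln(160.9/110.9)/(2π×0.051×11.4) = 0.1019 K/W
R_outer film = 1/(h_o·2πr_oL) = 1/(20×2π×0.1609×11.4) = 0.004338 K/W
R_total = 0.4051 K/W
Q = ΔT/R_total = 68/0.4051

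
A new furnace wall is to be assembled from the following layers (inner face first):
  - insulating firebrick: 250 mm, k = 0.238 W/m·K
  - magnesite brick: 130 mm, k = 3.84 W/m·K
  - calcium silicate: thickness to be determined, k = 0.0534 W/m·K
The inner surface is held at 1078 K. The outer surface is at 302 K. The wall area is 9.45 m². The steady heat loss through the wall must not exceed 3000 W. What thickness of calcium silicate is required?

L ≈ 72.6 mm

Series thermal resistances:
R_insulating firebrick = L/(kA) = 0.25/(0.238×9.45) = 0.1112 K/W
R_magnesite brick = L/(kA) = 0.13/(3.84×9.45) = 0.003582 K/W
Sum of the known resistances R_other = 0.1147 K/W
Required total resistance R_tot = ΔT/Q_allow = 776/3000 = 0.2587 K/W
R_calcium silicate = R_tot − R_other = 0.1439 K/W
L = R·k·A = 0.1439×0.0534×9.45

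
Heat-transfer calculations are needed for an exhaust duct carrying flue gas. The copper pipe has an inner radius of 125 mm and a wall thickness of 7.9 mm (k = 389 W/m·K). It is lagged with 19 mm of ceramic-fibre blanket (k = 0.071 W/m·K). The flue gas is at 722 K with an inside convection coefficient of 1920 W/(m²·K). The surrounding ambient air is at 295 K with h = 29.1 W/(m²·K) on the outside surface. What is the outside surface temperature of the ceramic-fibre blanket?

Cylindrical conduction, so R = ln(r₂/r₁)/(2πkL) per layer, in series:
R_inner film = 1/(h_i·2πr₁L) = 1/(1920×2π×0.125×1) = 6.631×10^-4 K/W
R_copper pipe wall = ln(132.9/125)/(2π×389×1) = 2.507×10^-5 K/W
R_ceramic-fibre blanket = ln(151.9/132.9)/(2π×0.071×1) = 0.2995 K/W
R_outer film = 1/(h_o·2πr_oL) = 1/(29.1×2π×0.1519×1) = 0.03601 K/W
R_total = 0.3362 K/W
Q = ΔT/R_total = 427/0.3362
Q = 1270 W/m
T_interface = T_inner − Q·ΣR(inner→interface) = 722 − 1270×0.3002

T ≈ 341 K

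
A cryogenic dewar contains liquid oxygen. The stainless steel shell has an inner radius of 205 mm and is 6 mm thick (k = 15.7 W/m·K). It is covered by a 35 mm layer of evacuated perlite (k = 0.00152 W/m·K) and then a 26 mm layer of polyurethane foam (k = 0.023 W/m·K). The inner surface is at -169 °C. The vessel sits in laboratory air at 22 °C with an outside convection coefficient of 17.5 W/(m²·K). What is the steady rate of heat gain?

Q ≈ 5.2 W

Spherical conduction: R = (1/r_in − 1/r_out)/(4πk) per layer; series-sum.
R_stainless steel shell = (1/0.205 − 1/0.211)/(4π×15.7) = 7.031×10^-4 K/W
R_evacuated perlite = (1/0.211 − 1/0.246)/(4π×0.00152) = 35.3 K/W
R_polyurethane foam = (1/0.246 − 1/0.272)/(4π×0.023) = 1.344 K/W
R_outer film = 1/(h·4πr_o²) = 1/(17.5×4π×0.272²) = 0.06146 K/W
R_total = 36.71 K/W
Q = ΔT/R_total = 191/36.71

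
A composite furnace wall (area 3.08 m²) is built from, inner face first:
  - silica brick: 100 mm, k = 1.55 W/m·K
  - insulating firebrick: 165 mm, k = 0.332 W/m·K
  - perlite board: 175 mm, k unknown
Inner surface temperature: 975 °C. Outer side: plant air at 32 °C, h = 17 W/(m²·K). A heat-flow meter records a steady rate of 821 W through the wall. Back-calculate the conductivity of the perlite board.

Model the wall as resistances in series:
R_silica brick = L/(kA) = 0.1/(1.55×3.08) = 0.02095 K/W
R_insulating firebrick = L/(kA) = 0.165/(0.332×3.08) = 0.1614 K/W
R_outer film = 1/(h_o·A) = 1/(17×3.08) = 0.0191 K/W
Sum of known resistances R_other = 0.2014 K/W
Total R = ΔT/Q = 943/821 = 1.149 K/W
R_perlite board = R_total − R_other = 0.9472 K/W
k = L/(R·A) = 0.175/(0.9472×3.08)

k ≈ 0.06 W/(m·K)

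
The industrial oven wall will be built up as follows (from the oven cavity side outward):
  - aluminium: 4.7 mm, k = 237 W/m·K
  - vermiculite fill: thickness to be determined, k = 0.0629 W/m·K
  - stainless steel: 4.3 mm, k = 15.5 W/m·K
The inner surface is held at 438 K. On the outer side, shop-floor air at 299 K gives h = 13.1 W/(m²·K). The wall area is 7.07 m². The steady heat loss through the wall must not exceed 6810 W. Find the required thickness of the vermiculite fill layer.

L ≈ 4.26 mm

Using the resistance-network approach (series):
R_aluminium = L/(kA) = 0.0047/(237×7.07) = 2.805×10^-6 K/W
R_stainless steel = L/(kA) = 0.0043/(15.5×7.07) = 3.924×10^-5 K/W
R_outer film = 1/(h_o·A) = 1/(13.1×7.07) = 0.0108 K/W
Sum of the known resistances R_other = 0.01084 K/W
Required total resistance R_tot = ΔT/Q_allow = 139/6810 = 0.02041 K/W
R_vermiculite fill = R_tot − R_other = 0.009572 K/W
L = R·k·A = 0.009572×0.0629×7.07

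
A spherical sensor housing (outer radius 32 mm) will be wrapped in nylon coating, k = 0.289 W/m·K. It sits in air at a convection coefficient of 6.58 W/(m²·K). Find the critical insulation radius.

For a sphere r_cr = 2k/h = 2×0.289/6.58
r_cr = 87.8 mm; since the bare radius (32 mm) is below r_cr, adding a thin layer of insulation will *increase* heat loss.

r_cr ≈ 87.8 mm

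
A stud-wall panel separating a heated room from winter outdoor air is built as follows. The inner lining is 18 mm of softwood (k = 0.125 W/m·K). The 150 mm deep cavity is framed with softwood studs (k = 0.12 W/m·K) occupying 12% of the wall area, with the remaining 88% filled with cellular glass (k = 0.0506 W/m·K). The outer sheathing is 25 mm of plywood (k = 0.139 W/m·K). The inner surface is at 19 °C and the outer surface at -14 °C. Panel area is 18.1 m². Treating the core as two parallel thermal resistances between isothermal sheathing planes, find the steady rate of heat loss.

Q ≈ 208 W

Sheathing layers in series; stud and cavity paths in parallel between them.
R_inner = 0.018/(0.125×18.1) = 0.007956 K/W
R_stud  = 0.15/(0.12×0.12×18.1) = 0.5755 K/W
R_cav   = 0.15/(0.0506×0.88×18.1) = 0.1861 K/W
1/R_core = 1/R_stud + 1/R_cav → R_core = 0.1406 K/W
R_outer = 0.025/(0.139×18.1) = 0.009937 K/W
R_total = 0.1585 K/W
Q = ΔT/R_total = 33/0.1585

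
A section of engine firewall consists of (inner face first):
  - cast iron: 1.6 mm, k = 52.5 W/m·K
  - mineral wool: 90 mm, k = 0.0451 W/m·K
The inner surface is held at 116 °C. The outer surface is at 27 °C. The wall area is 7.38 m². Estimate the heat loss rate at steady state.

Using the resistance-network approach (series):
R_cast iron = L/(kA) = 0.0016/(52.5×7.38) = 4.13×10^-6 K/W
R_mineral wool = L/(kA) = 0.09/(0.0451×7.38) = 0.2704 K/W
R_total = 0.2704 K/W
Q = ΔT / R_total = 89 / 0.2704

Q ≈ 329 W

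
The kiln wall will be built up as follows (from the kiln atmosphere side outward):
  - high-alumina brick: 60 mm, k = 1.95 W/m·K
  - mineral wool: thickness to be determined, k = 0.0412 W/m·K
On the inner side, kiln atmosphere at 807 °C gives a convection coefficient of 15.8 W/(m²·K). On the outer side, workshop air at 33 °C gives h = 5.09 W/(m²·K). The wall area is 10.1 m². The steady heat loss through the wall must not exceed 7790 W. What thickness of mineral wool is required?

Series thermal resistances:
R_inner film = 1/(h_i·A) = 1/(15.8×10.1) = 0.006266 K/W
R_high-alumina brick = L/(kA) = 0.06/(1.95×10.1) = 0.003046 K/W
R_outer film = 1/(h_o·A) = 1/(5.09×10.1) = 0.01945 K/W
Sum of the known resistances R_other = 0.02876 K/W
Required total resistance R_tot = ΔT/Q_allow = 774/7790 = 0.09936 K/W
R_mineral wool = R_tot − R_other = 0.07059 K/W
L = R·k·A = 0.07059×0.0412×10.1

L ≈ 29.4 mm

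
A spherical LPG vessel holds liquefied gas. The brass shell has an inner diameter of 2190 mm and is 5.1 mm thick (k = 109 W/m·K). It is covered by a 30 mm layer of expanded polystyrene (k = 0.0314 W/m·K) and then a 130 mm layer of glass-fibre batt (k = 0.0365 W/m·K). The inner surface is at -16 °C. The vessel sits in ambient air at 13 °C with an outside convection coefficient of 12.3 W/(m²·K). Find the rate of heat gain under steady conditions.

Radial (spherical) resistances in series:
R_brass shell = (1/1.095 − 1/1.1001)/(4π×109) = 3.091×10^-6 K/W
R_expanded polystyrene = (1/1.1001 − 1/1.1301)/(4π×0.0314) = 0.06116 K/W
R_glass-fibre batt = (1/1.1301 − 1/1.2601)/(4π×0.0365) = 0.199 K/W
R_outer film = 1/(h·4πr_o²) = 1/(12.3×4π×1.2601²) = 0.004075 K/W
R_total = 0.2643 K/W
Q = ΔT/R_total = 29/0.2643

Q ≈ 110 W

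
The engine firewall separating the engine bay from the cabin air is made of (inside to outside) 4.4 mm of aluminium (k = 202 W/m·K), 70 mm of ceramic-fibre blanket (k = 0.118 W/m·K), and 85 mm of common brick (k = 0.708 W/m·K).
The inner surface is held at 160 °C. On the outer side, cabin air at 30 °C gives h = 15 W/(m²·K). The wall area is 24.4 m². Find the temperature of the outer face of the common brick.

Treating each layer as a thermal resistance in series:
R_aluminium = L/(kA) = 0.0044/(202×24.4) = 8.927×10^-7 K/W
R_ceramic-fibre blanket = L/(kA) = 0.07/(0.118×24.4) = 0.02431 K/W
R_common brick = L/(kA) = 0.085/(0.708×24.4) = 0.00492 K/W
R_outer film = 1/(h_o·A) = 1/(15×24.4) = 0.002732 K/W
R_total = 0.03197 K/W;  Q = ΔT/R_total = 130/0.03197 = 4067 W
T_interface = T_inner − Q·ΣR(inner→interface) = 160 − 4070×0.02923

T ≈ 41.1 °C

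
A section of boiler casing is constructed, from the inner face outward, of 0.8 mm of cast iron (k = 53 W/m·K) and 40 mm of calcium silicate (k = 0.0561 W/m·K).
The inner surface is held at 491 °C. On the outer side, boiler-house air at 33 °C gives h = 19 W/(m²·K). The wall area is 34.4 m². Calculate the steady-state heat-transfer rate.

Q ≈ 20600 W

Series thermal resistances:
R_cast iron = L/(kA) = 0.0008/(53×34.4) = 4.388×10^-7 K/W
R_calcium silicate = L/(kA) = 0.04/(0.0561×34.4) = 0.02073 K/W
R_outer film = 1/(h_o·A) = 1/(19×34.4) = 0.00153 K/W
R_total = 0.02226 K/W
Q = ΔT / R_total = 458 / 0.02226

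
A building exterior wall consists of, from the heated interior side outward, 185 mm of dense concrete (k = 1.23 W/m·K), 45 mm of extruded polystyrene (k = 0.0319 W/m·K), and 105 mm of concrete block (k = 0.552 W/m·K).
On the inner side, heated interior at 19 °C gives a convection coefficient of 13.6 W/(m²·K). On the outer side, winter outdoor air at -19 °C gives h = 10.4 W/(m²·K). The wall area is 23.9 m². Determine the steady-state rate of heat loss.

Series thermal resistances:
R_inner film = 1/(h_i·A) = 1/(13.6×23.9) = 0.003077 K/W
R_dense concrete = L/(kA) = 0.185/(1.23×23.9) = 0.006293 K/W
R_extruded polystyrene = L/(kA) = 0.045/(0.0319×23.9) = 0.05902 K/W
R_concrete block = L/(kA) = 0.105/(0.552×23.9) = 0.007959 K/W
R_outer film = 1/(h_o·A) = 1/(10.4×23.9) = 0.004023 K/W
R_total = 0.08038 K/W
Q = ΔT / R_total = 38 / 0.08038

Q ≈ 473 W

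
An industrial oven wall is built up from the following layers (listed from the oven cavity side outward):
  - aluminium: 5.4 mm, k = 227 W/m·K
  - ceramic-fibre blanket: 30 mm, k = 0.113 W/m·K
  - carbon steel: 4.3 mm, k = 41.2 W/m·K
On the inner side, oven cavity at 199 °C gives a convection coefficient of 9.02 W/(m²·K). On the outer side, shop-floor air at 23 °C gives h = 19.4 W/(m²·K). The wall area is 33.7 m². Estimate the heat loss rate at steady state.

Using the resistance-network approach (series):
R_inner film = 1/(h_i·A) = 1/(9.02×33.7) = 0.00329 K/W
R_aluminium = L/(kA) = 0.0054/(227×33.7) = 7.059×10^-7 K/W
R_ceramic-fibre blanket = L/(kA) = 0.03/(0.113×33.7) = 0.007878 K/W
R_carbon steel = L/(kA) = 0.0043/(41.2×33.7) = 3.097×10^-6 K/W
R_outer film = 1/(h_o·A) = 1/(19.4×33.7) = 0.00153 K/W
R_total = 0.0127 K/W
Q = ΔT / R_total = 176 / 0.0127

Q ≈ 13900 W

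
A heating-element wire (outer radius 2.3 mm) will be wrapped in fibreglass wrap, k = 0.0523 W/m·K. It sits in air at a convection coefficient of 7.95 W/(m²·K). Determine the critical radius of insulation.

For a cylinder r_cr = k/h = 0.0523/7.95
r_cr = 6.58 mm; since the bare radius (2.3 mm) is below r_cr, adding a thin layer of insulation will *increase* heat loss.

r_cr ≈ 6.58 mm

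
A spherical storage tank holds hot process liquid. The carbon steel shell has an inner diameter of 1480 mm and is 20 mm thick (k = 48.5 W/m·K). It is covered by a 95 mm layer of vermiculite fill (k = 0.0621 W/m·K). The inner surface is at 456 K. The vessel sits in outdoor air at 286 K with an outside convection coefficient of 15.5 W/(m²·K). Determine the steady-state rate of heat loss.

Q ≈ 874 W

Each spherical layer contributes R = (1/r_i − 1/r_o)/(4πk):
R_carbon steel shell = (1/0.74 − 1/0.76)/(4π×48.5) = 5.835×10^-5 K/W
R_vermiculite fill = (1/0.76 − 1/0.855)/(4π×0.0621) = 0.1873 K/W
R_outer film = 1/(h·4πr_o²) = 1/(15.5×4π×0.855²) = 0.007023 K/W
R_total = 0.1944 K/W
Q = ΔT/R_total = 170/0.1944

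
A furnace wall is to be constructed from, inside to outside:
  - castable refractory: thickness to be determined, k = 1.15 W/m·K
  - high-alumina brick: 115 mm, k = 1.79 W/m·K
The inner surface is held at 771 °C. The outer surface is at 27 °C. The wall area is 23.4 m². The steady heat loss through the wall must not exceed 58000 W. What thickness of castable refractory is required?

L ≈ 271 mm

Model the wall as resistances in series:
R_high-alumina brick = L/(kA) = 0.115/(1.79×23.4) = 0.002746 K/W
Sum of the known resistances R_other = 0.002746 K/W
Required total resistance R_tot = ΔT/Q_allow = 744/58000 = 0.01283 K/W
R_castable refractory = R_tot − R_other = 0.01008 K/W
L = R·k·A = 0.01008×1.15×23.4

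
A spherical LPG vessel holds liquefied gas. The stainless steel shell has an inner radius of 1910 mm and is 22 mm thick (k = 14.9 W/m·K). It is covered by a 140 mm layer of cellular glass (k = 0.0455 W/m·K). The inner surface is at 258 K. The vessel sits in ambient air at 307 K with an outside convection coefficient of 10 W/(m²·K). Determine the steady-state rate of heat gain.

Spherical conduction: R = (1/r_in − 1/r_out)/(4πk) per layer; series-sum.
R_stainless steel shell = (1/1.91 − 1/1.932)/(4π×14.9) = 3.184×10^-5 K/W
R_cellular glass = (1/1.932 − 1/2.072)/(4π×0.0455) = 0.06117 K/W
R_outer film = 1/(h·4πr_o²) = 1/(10×4π×2.072²) = 0.001854 K/W
R_total = 0.06305 K/W
Q = ΔT/R_total = 49/0.06305

Q ≈ 777 W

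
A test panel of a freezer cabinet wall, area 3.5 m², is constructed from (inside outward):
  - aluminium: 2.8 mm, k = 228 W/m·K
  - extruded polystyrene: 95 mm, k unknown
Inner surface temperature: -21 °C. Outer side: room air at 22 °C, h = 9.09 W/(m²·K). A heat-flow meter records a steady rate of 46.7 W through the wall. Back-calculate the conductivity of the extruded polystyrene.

Series thermal resistances:
R_aluminium = L/(kA) = 0.0028/(228×3.5) = 3.509×10^-6 K/W
R_outer film = 1/(h_o·A) = 1/(9.09×3.5) = 0.03143 K/W
Sum of known resistances R_other = 0.03144 K/W
Total R = ΔT/Q = 43/46.7 = 0.9208 K/W
R_extruded polystyrene = R_total − R_other = 0.8893 K/W
k = L/(R·A) = 0.095/(0.8893×3.5)

k ≈ 0.0305 W/(m·K)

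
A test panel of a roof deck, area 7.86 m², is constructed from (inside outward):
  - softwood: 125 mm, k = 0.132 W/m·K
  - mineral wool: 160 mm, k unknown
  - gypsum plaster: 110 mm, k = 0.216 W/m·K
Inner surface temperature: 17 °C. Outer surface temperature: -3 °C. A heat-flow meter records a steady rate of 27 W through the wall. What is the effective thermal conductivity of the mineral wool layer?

Treating each layer as a thermal resistance in series:
R_softwood = L/(kA) = 0.125/(0.132×7.86) = 0.1205 K/W
R_gypsum plaster = L/(kA) = 0.11/(0.216×7.86) = 0.06479 K/W
Sum of known resistances R_other = 0.1853 K/W
Total R = ΔT/Q = 20/27 = 0.7407 K/W
R_mineral wool = R_total − R_other = 0.5555 K/W
k = L/(R·A) = 0.16/(0.5555×7.86)

k ≈ 0.0366 W/(m·K)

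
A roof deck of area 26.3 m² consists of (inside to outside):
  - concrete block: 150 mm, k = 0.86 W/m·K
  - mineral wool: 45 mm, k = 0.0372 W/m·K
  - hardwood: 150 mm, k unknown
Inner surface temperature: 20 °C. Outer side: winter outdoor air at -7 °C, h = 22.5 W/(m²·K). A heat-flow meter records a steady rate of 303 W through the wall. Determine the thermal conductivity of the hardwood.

k ≈ 0.164 W/(m·K)

Series thermal resistances:
R_concrete block = L/(kA) = 0.15/(0.86×26.3) = 0.006632 K/W
R_mineral wool = L/(kA) = 0.045/(0.0372×26.3) = 0.046 K/W
R_outer film = 1/(h_o·A) = 1/(22.5×26.3) = 0.00169 K/W
Sum of known resistances R_other = 0.05432 K/W
Total R = ΔT/Q = 27/303 = 0.08911 K/W
R_hardwood = R_total − R_other = 0.03479 K/W
k = L/(R·A) = 0.15/(0.03479×26.3)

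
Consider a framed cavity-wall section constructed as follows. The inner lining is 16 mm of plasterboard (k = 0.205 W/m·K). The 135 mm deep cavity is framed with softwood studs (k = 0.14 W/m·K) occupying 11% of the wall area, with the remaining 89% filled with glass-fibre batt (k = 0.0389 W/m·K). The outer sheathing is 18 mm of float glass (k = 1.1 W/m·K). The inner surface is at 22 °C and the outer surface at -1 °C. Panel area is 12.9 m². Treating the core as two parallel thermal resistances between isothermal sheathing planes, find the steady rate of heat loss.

Q ≈ 106 W

Sheathing layers in series; stud and cavity paths in parallel between them.
R_inner = 0.016/(0.205×12.9) = 0.00605 K/W
R_stud  = 0.135/(0.14×0.11×12.9) = 0.6796 K/W
R_cav   = 0.135/(0.0389×0.89×12.9) = 0.3023 K/W
1/R_core = 1/R_stud + 1/R_cav → R_core = 0.2092 K/W
R_outer = 0.018/(1.1×12.9) = 0.001268 K/W
R_total = 0.2165 K/W
Q = ΔT/R_total = 23/0.2165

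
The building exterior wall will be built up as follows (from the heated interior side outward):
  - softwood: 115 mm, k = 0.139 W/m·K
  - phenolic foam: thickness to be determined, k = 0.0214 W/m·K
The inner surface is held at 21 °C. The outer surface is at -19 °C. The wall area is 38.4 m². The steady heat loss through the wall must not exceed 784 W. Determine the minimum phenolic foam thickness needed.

Treating each layer as a thermal resistance in series:
R_softwood = L/(kA) = 0.115/(0.139×38.4) = 0.02155 K/W
Sum of the known resistances R_other = 0.02155 K/W
Required total resistance R_tot = ΔT/Q_allow = 40/784 = 0.05102 K/W
R_phenolic foam = R_tot − R_other = 0.02948 K/W
L = R·k·A = 0.02948×0.0214×38.4

L ≈ 24.2 mm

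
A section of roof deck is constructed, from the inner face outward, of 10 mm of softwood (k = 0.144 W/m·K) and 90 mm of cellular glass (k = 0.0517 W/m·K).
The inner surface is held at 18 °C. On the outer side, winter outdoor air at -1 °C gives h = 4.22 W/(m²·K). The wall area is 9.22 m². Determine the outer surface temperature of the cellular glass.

T ≈ 1.2 °C

Using the resistance-network approach (series):
R_softwood = L/(kA) = 0.01/(0.144×9.22) = 0.007532 K/W
R_cellular glass = L/(kA) = 0.09/(0.0517×9.22) = 0.1888 K/W
R_outer film = 1/(h_o·A) = 1/(4.22×9.22) = 0.0257 K/W
R_total = 0.222 K/W;  Q = ΔT/R_total = 19/0.222 = 85.57 W
T_interface = T_inner − Q·ΣR(inner→interface) = 18 − 85.6×0.1963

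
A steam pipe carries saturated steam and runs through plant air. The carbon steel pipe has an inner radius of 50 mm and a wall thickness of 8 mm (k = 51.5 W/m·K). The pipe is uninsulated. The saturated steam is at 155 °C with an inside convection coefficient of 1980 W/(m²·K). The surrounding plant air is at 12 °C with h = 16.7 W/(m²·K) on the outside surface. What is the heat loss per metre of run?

q′ ≈ 859 W/m

Per-layer cylindrical resistances, series-summed:
R_inner film = 1/(h_i·2πr₁L) = 1/(1980×2π×0.05×1) = 0.001608 K/W
R_carbon steel pipe wall = ln(58/50)/(2π×51.5×1) = 4.587×10^-4 K/W
R_outer film = 1/(h_o·2πr_oL) = 1/(16.7×2π×0.058×1) = 0.1643 K/W
R_total = 0.1664 K/W
Q = ΔT/R_total = 143/0.1664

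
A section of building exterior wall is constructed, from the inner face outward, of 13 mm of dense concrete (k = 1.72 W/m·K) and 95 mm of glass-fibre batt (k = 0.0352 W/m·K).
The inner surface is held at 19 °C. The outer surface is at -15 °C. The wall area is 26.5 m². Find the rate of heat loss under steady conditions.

Model the wall as resistances in series:
R_dense concrete = L/(kA) = 0.013/(1.72×26.5) = 2.852×10^-4 K/W
R_glass-fibre batt = L/(kA) = 0.095/(0.0352×26.5) = 0.1018 K/W
R_total = 0.1021 K/W
Q = ΔT / R_total = 34 / 0.1021

Q ≈ 333 W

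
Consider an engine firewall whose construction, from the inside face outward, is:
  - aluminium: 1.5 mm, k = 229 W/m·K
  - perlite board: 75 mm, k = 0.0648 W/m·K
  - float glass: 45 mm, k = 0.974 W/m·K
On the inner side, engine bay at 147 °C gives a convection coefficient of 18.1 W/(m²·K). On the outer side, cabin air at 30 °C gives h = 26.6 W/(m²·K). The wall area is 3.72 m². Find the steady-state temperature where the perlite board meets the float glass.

T ≈ 37.6 °C

Thermal resistances in series:
R_inner film = 1/(h_i·A) = 1/(18.1×3.72) = 0.01485 K/W
R_aluminium = L/(kA) = 0.0015/(229×3.72) = 1.761×10^-6 K/W
R_perlite board = L/(kA) = 0.075/(0.0648×3.72) = 0.3111 K/W
R_float glass = L/(kA) = 0.045/(0.974×3.72) = 0.01242 K/W
R_outer film = 1/(h_o·A) = 1/(26.6×3.72) = 0.01011 K/W
R_total = 0.3485 K/W;  Q = ΔT/R_total = 117/0.3485 = 335.7 W
T_interface = T_inner − Q·ΣR(inner→interface) = 147 − 336×0.326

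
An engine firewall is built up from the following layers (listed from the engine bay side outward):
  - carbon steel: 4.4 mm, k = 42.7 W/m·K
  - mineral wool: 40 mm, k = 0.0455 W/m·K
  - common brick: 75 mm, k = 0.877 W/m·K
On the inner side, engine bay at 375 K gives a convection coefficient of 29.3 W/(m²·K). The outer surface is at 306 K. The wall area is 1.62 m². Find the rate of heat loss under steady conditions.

Q ≈ 112 W

Thermal resistances in series:
R_inner film = 1/(h_i·A) = 1/(29.3×1.62) = 0.02107 K/W
R_carbon steel = L/(kA) = 0.0044/(42.7×1.62) = 6.361×10^-5 K/W
R_mineral wool = L/(kA) = 0.04/(0.0455×1.62) = 0.5427 K/W
R_common brick = L/(kA) = 0.075/(0.877×1.62) = 0.05279 K/W
R_total = 0.6166 K/W
Q = ΔT / R_total = 69 / 0.6166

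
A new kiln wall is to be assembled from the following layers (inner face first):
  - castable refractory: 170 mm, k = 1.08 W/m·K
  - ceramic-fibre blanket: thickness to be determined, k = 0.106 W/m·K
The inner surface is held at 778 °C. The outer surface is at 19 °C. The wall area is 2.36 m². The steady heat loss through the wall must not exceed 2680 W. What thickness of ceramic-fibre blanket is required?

L ≈ 54.2 mm

Thermal resistances in series:
R_castable refractory = L/(kA) = 0.17/(1.08×2.36) = 0.0667 K/W
Sum of the known resistances R_other = 0.0667 K/W
Required total resistance R_tot = ΔT/Q_allow = 759/2680 = 0.2832 K/W
R_ceramic-fibre blanket = R_tot − R_other = 0.2165 K/W
L = R·k·A = 0.2165×0.106×2.36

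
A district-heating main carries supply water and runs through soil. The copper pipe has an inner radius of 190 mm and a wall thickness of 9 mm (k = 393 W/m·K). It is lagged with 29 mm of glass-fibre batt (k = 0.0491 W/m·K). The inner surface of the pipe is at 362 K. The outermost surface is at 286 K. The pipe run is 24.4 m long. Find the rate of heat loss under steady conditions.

Radial resistances (cylindrical: R_cond = ln(r_o/r_i)/(2πkL), R_conv = 1/(h·2πrL)):
R_copper pipe wall = ln(199/190)/(2π×393×24.4) = 7.681×10^-7 K/W
R_glass-fibre batt = ln(228/199)/(2π×0.0491×24.4) = 0.01807 K/W
R_total = 0.01807 K/W
Q = ΔT/R_total = 76/0.01807

Q ≈ 4210 W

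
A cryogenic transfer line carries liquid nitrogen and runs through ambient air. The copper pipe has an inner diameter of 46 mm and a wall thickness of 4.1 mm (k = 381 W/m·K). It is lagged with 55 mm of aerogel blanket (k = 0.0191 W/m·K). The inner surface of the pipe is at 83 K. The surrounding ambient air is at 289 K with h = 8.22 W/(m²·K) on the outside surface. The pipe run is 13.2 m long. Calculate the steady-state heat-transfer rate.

Q ≈ 287 W

Treating each annulus and film as a series resistance:
R_copper pipe wall = ln(27.1/23)/(2π×381×13.2) = 5.191×10^-6 K/W
R_aerogel blanket = ln(82.1/27.1)/(2π×0.0191×13.2) = 0.6997 K/W
R_outer film = 1/(h_o·2πr_oL) = 1/(8.22×2π×0.0821×13.2) = 0.01787 K/W
R_total = 0.7176 K/W
Q = ΔT/R_total = 206/0.7176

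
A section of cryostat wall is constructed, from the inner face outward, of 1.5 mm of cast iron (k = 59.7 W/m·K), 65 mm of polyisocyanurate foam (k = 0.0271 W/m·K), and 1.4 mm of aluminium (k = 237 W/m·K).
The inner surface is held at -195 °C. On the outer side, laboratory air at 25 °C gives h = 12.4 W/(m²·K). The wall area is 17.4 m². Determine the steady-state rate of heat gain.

Model the wall as resistances in series:
R_cast iron = L/(kA) = 0.0015/(59.7×17.4) = 1.444×10^-6 K/W
R_polyisocyanurate foam = L/(kA) = 0.065/(0.0271×17.4) = 0.1378 K/W
R_aluminium = L/(kA) = 0.0014/(237×17.4) = 3.395×10^-7 K/W
R_outer film = 1/(h_o·A) = 1/(12.4×17.4) = 0.004635 K/W
R_total = 0.1425 K/W
Q = ΔT / R_total = 220 / 0.1425

Q ≈ 1540 W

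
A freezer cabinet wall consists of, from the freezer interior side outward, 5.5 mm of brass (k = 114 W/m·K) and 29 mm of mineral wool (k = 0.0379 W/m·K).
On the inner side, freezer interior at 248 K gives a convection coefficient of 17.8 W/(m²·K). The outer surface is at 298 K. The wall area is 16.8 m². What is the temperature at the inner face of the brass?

Using the resistance-network approach (series):
R_inner film = 1/(h_i·A) = 1/(17.8×16.8) = 0.003344 K/W
R_brass = L/(kA) = 0.0055/(114×16.8) = 2.872×10^-6 K/W
R_mineral wool = L/(kA) = 0.029/(0.0379×16.8) = 0.04555 K/W
R_total = 0.04889 K/W;  Q = ΔT/R_total = 50/0.04889 = 1023 W
T_interface = T_inner + Q·ΣR(inner→interface) = 248 + 1020×0.003344

T ≈ 251 K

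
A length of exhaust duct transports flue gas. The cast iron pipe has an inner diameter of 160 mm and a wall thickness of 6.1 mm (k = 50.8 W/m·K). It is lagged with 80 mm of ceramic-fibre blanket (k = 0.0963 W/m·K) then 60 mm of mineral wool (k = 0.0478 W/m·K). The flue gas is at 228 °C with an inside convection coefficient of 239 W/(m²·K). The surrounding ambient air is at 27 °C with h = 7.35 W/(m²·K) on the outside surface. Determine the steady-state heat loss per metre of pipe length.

q′ ≈ 90.7 W/m

Cylindrical conduction, so R = ln(r₂/r₁)/(2πkL) per layer, in series:
R_inner film = 1/(h_i·2πr₁L) = 1/(239×2π×0.08×1) = 0.008324 K/W
R_cast iron pipe wall = ln(86.1/80)/(2π×50.8×1) = 2.302×10^-4 K/W
R_ceramic-fibre blanket = ln(166.1/86.1)/(2π×0.0963×1) = 1.086 K/W
R_mineral wool = ln(226.1/166.1)/(2π×0.0478×1) = 1.027 K/W
R_outer film = 1/(h_o·2πr_oL) = 1/(7.35×2π×0.2261×1) = 0.09577 K/W
R_total = 2.217 K/W
Q = ΔT/R_total = 201/2.217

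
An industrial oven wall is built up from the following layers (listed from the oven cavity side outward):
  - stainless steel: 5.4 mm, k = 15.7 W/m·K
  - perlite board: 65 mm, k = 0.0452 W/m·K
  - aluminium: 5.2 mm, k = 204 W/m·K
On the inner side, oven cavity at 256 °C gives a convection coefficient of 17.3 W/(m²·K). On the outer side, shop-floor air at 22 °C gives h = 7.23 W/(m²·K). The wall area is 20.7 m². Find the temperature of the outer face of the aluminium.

Model the wall as resistances in series:
R_inner film = 1/(h_i·A) = 1/(17.3×20.7) = 0.002792 K/W
R_stainless steel = L/(kA) = 0.0054/(15.7×20.7) = 1.662×10^-5 K/W
R_perlite board = L/(kA) = 0.065/(0.0452×20.7) = 0.06947 K/W
R_aluminium = L/(kA) = 0.0052/(204×20.7) = 1.231×10^-6 K/W
R_outer film = 1/(h_o·A) = 1/(7.23×20.7) = 0.006682 K/W
R_total = 0.07896 K/W;  Q = ΔT/R_total = 234/0.07896 = 2963 W
T_interface = T_inner − Q·ΣR(inner→interface) = 256 − 2960×0.07228

T ≈ 41.8 °C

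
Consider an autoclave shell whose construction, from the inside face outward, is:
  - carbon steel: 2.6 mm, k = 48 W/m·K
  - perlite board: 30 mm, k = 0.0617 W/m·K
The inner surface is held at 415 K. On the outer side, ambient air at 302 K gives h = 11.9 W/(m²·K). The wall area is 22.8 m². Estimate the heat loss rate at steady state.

Q ≈ 4520 W

Using the resistance-network approach (series):
R_carbon steel = L/(kA) = 0.0026/(48×22.8) = 2.376×10^-6 K/W
R_perlite board = L/(kA) = 0.03/(0.0617×22.8) = 0.02133 K/W
R_outer film = 1/(h_o·A) = 1/(11.9×22.8) = 0.003686 K/W
R_total = 0.02501 K/W
Q = ΔT / R_total = 113 / 0.02501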